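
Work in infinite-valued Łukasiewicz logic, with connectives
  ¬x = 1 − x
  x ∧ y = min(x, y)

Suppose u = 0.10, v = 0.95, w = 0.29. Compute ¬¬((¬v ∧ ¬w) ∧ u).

¬v = 1 − 0.95 = 0.05
¬w = 1 − 0.29 = 0.71
¬v ∧ ¬w = min(0.05, 0.71) = 0.05
(¬v ∧ ¬w) ∧ u = min(0.05, 0.10) = 0.05
¬((¬v ∧ ¬w) ∧ u) = 1 − 0.05 = 0.95
¬¬((¬v ∧ ¬w) ∧ u) = 1 − 0.95 = 0.05

0.05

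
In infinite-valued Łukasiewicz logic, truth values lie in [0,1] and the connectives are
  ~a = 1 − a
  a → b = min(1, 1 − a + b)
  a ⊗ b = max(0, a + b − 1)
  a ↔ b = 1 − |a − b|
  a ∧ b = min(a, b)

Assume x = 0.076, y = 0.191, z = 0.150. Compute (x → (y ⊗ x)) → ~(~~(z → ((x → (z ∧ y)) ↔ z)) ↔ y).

0.885

y ⊗ x = max(0, 0.191 + 0.076 − 1) = max(0, -0.733) = 0.000
x → (y ⊗ x) = min(1, 1 − 0.076 + 0.000) = min(1, 0.924) = 0.924
z ∧ y = min(0.150, 0.191) = 0.150
x → (z ∧ y) = min(1, 1 − 0.076 + 0.150) = min(1, 1.074) = 1.000
(x → (z ∧ y)) ↔ z = 1 − |1.000 − 0.150| = 1 − 0.850 = 0.150
z → ((x → (z ∧ y)) ↔ z) = min(1, 1 − 0.150 + 0.150) = min(1, 1.000) = 1.000
~(z → ((x → (z ∧ y)) ↔ z)) = 1 − 1.000 = 0.000
~~(z → ((x → (z ∧ y)) ↔ z)) = 1 − 0.000 = 1.000
~~(z → ((x → (z ∧ y)) ↔ z)) ↔ y = 1 − |1.000 − 0.191| = 1 − 0.809 = 0.191
~(~~(z → ((x → (z ∧ y)) ↔ z)) ↔ y) = 1 − 0.191 = 0.809
(x → (y ⊗ x)) → ~(~~(z → ((x → (z ∧ y)) ↔ z)) ↔ y) = min(1, 1 − 0.924 + 0.809) = min(1, 0.885) = 0.885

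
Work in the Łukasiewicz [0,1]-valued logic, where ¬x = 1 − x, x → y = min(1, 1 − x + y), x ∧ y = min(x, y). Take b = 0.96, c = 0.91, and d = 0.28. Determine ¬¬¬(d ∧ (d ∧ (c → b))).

0.72

c → b = min(1, 1 − 0.91 + 0.96) = min(1, 1.05) = 1.00
d ∧ (c → b) = min(0.28, 1.00) = 0.28
d ∧ (d ∧ (c → b)) = min(0.28, 0.28) = 0.28
¬(d ∧ (d ∧ (c → b))) = 1 − 0.28 = 0.72
¬¬(d ∧ (d ∧ (c → b))) = 1 − 0.72 = 0.28
¬¬¬(d ∧ (d ∧ (c → b))) = 1 − 0.28 = 0.72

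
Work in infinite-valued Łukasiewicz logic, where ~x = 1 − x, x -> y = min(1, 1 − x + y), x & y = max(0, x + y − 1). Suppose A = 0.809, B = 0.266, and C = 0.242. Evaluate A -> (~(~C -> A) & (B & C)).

~C = 1 − 0.242 = 0.758
~C -> A = min(1, 1 − 0.758 + 0.809) = min(1, 1.051) = 1.000
~(~C -> A) = 1 − 1.000 = 0.000
B & C = max(0, 0.266 + 0.242 − 1) = max(0, -0.492) = 0.000
~(~C -> A) & (B & C) = max(0, 0.000 + 0.000 − 1) = max(0, -1.000) = 0.000
A -> (~(~C -> A) & (B & C)) = min(1, 1 − 0.809 + 0.000) = min(1, 0.191) = 0.191

0.191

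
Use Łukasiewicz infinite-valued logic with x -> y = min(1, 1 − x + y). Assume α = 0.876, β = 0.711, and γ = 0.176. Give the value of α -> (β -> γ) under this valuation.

β -> γ = min(1, 1 − 0.711 + 0.176) = min(1, 0.465) = 0.465
α -> (β -> γ) = min(1, 1 − 0.876 + 0.465) = min(1, 0.589) = 0.589

0.589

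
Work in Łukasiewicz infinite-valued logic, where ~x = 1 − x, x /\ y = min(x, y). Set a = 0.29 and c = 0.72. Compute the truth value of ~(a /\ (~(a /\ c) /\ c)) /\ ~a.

0.71

a /\ c = min(0.29, 0.72) = 0.29
~(a /\ c) = 1 − 0.29 = 0.71
~(a /\ c) /\ c = min(0.71, 0.72) = 0.71
a /\ (~(a /\ c) /\ c) = min(0.29, 0.71) = 0.29
~(a /\ (~(a /\ c) /\ c)) = 1 − 0.29 = 0.71
~a = 1 − 0.29 = 0.71
~(a /\ (~(a /\ c) /\ c)) /\ ~a = min(0.71, 0.71) = 0.71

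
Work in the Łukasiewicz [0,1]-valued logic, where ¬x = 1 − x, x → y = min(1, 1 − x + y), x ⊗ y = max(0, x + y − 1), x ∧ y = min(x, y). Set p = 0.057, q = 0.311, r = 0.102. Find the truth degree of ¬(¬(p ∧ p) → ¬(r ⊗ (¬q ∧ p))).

p ∧ p = min(0.057, 0.057) = 0.057
¬(p ∧ p) = 1 − 0.057 = 0.943
¬q = 1 − 0.311 = 0.689
¬q ∧ p = min(0.689, 0.057) = 0.057
r ⊗ (¬q ∧ p) = max(0, 0.102 + 0.057 − 1) = max(0, -0.841) = 0.000
¬(r ⊗ (¬q ∧ p)) = 1 − 0.000 = 1.000
¬(p ∧ p) → ¬(r ⊗ (¬q ∧ p)) = min(1, 1 − 0.943 + 1.000) = min(1, 1.057) = 1.000
¬(¬(p ∧ p) → ¬(r ⊗ (¬q ∧ p))) = 1 − 1.000 = 0.000

0.000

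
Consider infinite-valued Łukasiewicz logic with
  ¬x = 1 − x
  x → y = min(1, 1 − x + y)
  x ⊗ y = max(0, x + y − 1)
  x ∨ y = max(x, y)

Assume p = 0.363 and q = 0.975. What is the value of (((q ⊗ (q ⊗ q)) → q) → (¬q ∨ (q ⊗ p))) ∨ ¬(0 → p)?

0.338

q ⊗ q = max(0, 0.975 + 0.975 − 1) = max(0, 0.950) = 0.950
q ⊗ (q ⊗ q) = max(0, 0.975 + 0.950 − 1) = max(0, 0.925) = 0.925
(q ⊗ (q ⊗ q)) → q = min(1, 1 − 0.925 + 0.975) = min(1, 1.050) = 1.000
¬q = 1 − 0.975 = 0.025
q ⊗ p = max(0, 0.975 + 0.363 − 1) = max(0, 0.338) = 0.338
¬q ∨ (q ⊗ p) = max(0.025, 0.338) = 0.338
((q ⊗ (q ⊗ q)) → q) → (¬q ∨ (q ⊗ p)) = min(1, 1 − 1.000 + 0.338) = min(1, 0.338) = 0.338
0 → p = min(1, 1 − 0.000 + 0.363) = min(1, 1.363) = 1.000
¬(0 → p) = 1 − 1.000 = 0.000
(((q ⊗ (q ⊗ q)) → q) → (¬q ∨ (q ⊗ p))) ∨ ¬(0 → p) = max(0.338, 0.000) = 0.338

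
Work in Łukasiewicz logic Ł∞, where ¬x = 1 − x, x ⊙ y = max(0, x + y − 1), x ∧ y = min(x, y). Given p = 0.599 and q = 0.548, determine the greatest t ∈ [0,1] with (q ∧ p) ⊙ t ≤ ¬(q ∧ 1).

0.904

q ∧ p = min(0.548, 0.599) = 0.548
So the left factor is q ∧ p = 0.548.
q ∧ 1 = min(0.548, 1.000) = 0.548
¬(q ∧ 1) = 1 − 0.548 = 0.452
So the right-hand bound is ¬(q ∧ 1) = 0.452.
The residuum of the Łukasiewicz t-norm gives the supremum: min(1, 1 − 0.548 + 0.452).
1 − 0.548 + 0.452 = 0.904, so t = min(1, 0.904) = 0.904.
Check: 0.548 ⊙ 0.904 = max(0, 0.452) = 0.452 ≤ 0.452.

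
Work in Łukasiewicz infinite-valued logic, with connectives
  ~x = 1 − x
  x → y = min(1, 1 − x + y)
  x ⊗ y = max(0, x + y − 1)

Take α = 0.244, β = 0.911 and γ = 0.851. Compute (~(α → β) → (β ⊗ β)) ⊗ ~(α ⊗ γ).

α → β = min(1, 1 − 0.244 + 0.911) = min(1, 1.667) = 1.000
~(α → β) = 1 − 1.000 = 0.000
β ⊗ β = max(0, 0.911 + 0.911 − 1) = max(0, 0.822) = 0.822
~(α → β) → (β ⊗ β) = min(1, 1 − 0.000 + 0.822) = min(1, 1.822) = 1.000
α ⊗ γ = max(0, 0.244 + 0.851 − 1) = max(0, 0.095) = 0.095
~(α ⊗ γ) = 1 − 0.095 = 0.905
(~(α → β) → (β ⊗ β)) ⊗ ~(α ⊗ γ) = max(0, 1.000 + 0.905 − 1) = max(0, 0.905) = 0.905

0.905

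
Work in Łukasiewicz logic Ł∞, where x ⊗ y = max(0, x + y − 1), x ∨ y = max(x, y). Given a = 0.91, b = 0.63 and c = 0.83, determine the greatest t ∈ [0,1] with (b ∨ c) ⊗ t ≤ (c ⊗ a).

0.91

b ∨ c = max(0.63, 0.83) = 0.83
So the left factor is b ∨ c = 0.83.
c ⊗ a = max(0, 0.83 + 0.91 − 1) = max(0, 0.74) = 0.74
So the right-hand bound is c ⊗ a = 0.74.
The residuum of the Łukasiewicz t-norm gives the supremum: min(1, 1 − 0.83 + 0.74).
1 − 0.83 + 0.74 = 0.91, so t = min(1, 0.91) = 0.91.
Check: 0.83 ⊗ 0.91 = max(0, 0.74) = 0.74 ≤ 0.74.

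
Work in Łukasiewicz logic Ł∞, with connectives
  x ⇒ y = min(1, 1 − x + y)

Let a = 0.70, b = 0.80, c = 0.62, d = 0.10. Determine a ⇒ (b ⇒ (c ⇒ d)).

0.98

c ⇒ d = min(1, 1 − 0.62 + 0.10) = min(1, 0.48) = 0.48
b ⇒ (c ⇒ d) = min(1, 1 − 0.80 + 0.48) = min(1, 0.68) = 0.68
a ⇒ (b ⇒ (c ⇒ d)) = min(1, 1 − 0.70 + 0.68) = min(1, 0.98) = 0.98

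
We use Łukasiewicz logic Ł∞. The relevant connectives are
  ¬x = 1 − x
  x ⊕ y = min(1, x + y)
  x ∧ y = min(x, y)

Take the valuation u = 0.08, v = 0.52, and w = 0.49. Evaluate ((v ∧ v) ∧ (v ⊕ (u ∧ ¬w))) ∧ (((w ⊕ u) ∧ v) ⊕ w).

v ∧ v = min(0.52, 0.52) = 0.52
¬w = 1 − 0.49 = 0.51
u ∧ ¬w = min(0.08, 0.51) = 0.08
v ⊕ (u ∧ ¬w) = min(1, 0.52 + 0.08) = min(1, 0.60) = 0.60
(v ∧ v) ∧ (v ⊕ (u ∧ ¬w)) = min(0.52, 0.60) = 0.52
w ⊕ u = min(1, 0.49 + 0.08) = min(1, 0.57) = 0.57
(w ⊕ u) ∧ v = min(0.57, 0.52) = 0.52
((w ⊕ u) ∧ v) ⊕ w = min(1, 0.52 + 0.49) = min(1, 1.01) = 1.00
((v ∧ v) ∧ (v ⊕ (u ∧ ¬w))) ∧ (((w ⊕ u) ∧ v) ⊕ w) = min(0.52, 1.00) = 0.52

0.52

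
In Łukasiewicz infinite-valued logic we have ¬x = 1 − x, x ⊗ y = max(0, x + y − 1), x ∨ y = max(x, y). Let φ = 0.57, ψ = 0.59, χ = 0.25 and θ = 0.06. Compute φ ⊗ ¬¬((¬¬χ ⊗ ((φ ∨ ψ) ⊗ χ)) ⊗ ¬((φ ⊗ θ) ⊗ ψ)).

¬χ = 1 − 0.25 = 0.75
¬¬χ = 1 − 0.75 = 0.25
φ ∨ ψ = max(0.57, 0.59) = 0.59
(φ ∨ ψ) ⊗ χ = max(0, 0.59 + 0.25 − 1) = max(0, -0.16) = 0.00
¬¬χ ⊗ ((φ ∨ ψ) ⊗ χ) = max(0, 0.25 + 0.00 − 1) = max(0, -0.75) = 0.00
φ ⊗ θ = max(0, 0.57 + 0.06 − 1) = max(0, -0.37) = 0.00
(φ ⊗ θ) ⊗ ψ = max(0, 0.00 + 0.59 − 1) = max(0, -0.41) = 0.00
¬((φ ⊗ θ) ⊗ ψ) = 1 − 0.00 = 1.00
(¬¬χ ⊗ ((φ ∨ ψ) ⊗ χ)) ⊗ ¬((φ ⊗ θ) ⊗ ψ) = max(0, 0.00 + 1.00 − 1) = max(0, 0.00) = 0.00
¬((¬¬χ ⊗ ((φ ∨ ψ) ⊗ χ)) ⊗ ¬((φ ⊗ θ) ⊗ ψ)) = 1 − 0.00 = 1.00
¬¬((¬¬χ ⊗ ((φ ∨ ψ) ⊗ χ)) ⊗ ¬((φ ⊗ θ) ⊗ ψ)) = 1 − 1.00 = 0.00
φ ⊗ ¬¬((¬¬χ ⊗ ((φ ∨ ψ) ⊗ χ)) ⊗ ¬((φ ⊗ θ) ⊗ ψ)) = max(0, 0.57 + 0.00 − 1) = max(0, -0.43) = 0.00

0.00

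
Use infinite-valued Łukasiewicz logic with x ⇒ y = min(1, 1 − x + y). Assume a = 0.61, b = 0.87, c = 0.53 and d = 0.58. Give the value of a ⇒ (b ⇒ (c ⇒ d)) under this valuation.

c ⇒ d = min(1, 1 − 0.53 + 0.58) = min(1, 1.05) = 1.00
b ⇒ (c ⇒ d) = min(1, 1 − 0.87 + 1.00) = min(1, 1.13) = 1.00
a ⇒ (b ⇒ (c ⇒ d)) = min(1, 1 − 0.61 + 1.00) = min(1, 1.39) = 1.00

1.00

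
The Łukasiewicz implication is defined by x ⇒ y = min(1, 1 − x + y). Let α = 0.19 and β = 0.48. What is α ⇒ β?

1.00

α ⇒ β = min(1, 1 − 0.19 + 0.48) = min(1, 1.29) = 1.00
For comparison, the Gödel implication (1 if x ≤ y else y) would give 1.00.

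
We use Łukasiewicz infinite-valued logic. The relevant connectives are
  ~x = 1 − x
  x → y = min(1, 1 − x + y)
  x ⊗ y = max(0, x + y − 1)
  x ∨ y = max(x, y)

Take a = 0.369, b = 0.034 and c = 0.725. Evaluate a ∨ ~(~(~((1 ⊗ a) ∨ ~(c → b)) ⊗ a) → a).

0.631

1 ⊗ a = max(0, 1.000 + 0.369 − 1) = max(0, 0.369) = 0.369
c → b = min(1, 1 − 0.725 + 0.034) = min(1, 0.309) = 0.309
~(c → b) = 1 − 0.309 = 0.691
(1 ⊗ a) ∨ ~(c → b) = max(0.369, 0.691) = 0.691
~((1 ⊗ a) ∨ ~(c → b)) = 1 − 0.691 = 0.309
~((1 ⊗ a) ∨ ~(c → b)) ⊗ a = max(0, 0.309 + 0.369 − 1) = max(0, -0.322) = 0.000
~(~((1 ⊗ a) ∨ ~(c → b)) ⊗ a) = 1 − 0.000 = 1.000
~(~((1 ⊗ a) ∨ ~(c → b)) ⊗ a) → a = min(1, 1 − 1.000 + 0.369) = min(1, 0.369) = 0.369
~(~(~((1 ⊗ a) ∨ ~(c → b)) ⊗ a) → a) = 1 − 0.369 = 0.631
a ∨ ~(~(~((1 ⊗ a) ∨ ~(c → b)) ⊗ a) → a) = max(0.369, 0.631) = 0.631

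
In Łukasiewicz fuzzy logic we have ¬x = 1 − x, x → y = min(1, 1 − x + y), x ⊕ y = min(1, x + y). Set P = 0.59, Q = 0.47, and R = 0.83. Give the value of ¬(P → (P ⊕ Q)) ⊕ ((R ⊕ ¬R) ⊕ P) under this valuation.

1.00

P ⊕ Q = min(1, 0.59 + 0.47) = min(1, 1.06) = 1.00
P → (P ⊕ Q) = min(1, 1 − 0.59 + 1.00) = min(1, 1.41) = 1.00
¬(P → (P ⊕ Q)) = 1 − 1.00 = 0.00
¬R = 1 − 0.83 = 0.17
R ⊕ ¬R = min(1, 0.83 + 0.17) = min(1, 1.00) = 1.00
(R ⊕ ¬R) ⊕ P = min(1, 1.00 + 0.59) = min(1, 1.59) = 1.00
¬(P → (P ⊕ Q)) ⊕ ((R ⊕ ¬R) ⊕ P) = min(1, 0.00 + 1.00) = min(1, 1.00) = 1.00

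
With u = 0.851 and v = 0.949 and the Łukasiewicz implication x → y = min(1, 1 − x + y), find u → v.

u → v = min(1, 1 − 0.851 + 0.949) = min(1, 1.098) = 1.000
For comparison, the Gödel implication (1 if x ≤ y else y) would give 1.000.

1.000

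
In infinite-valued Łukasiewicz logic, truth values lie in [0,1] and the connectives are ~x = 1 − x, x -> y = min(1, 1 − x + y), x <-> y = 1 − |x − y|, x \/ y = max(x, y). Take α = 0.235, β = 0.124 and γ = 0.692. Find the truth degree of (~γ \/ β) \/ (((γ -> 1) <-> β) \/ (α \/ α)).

~γ = 1 − 0.692 = 0.308
~γ \/ β = max(0.308, 0.124) = 0.308
γ -> 1 = min(1, 1 − 0.692 + 1.000) = min(1, 1.308) = 1.000
(γ -> 1) <-> β = 1 − |1.000 − 0.124| = 1 − 0.876 = 0.124
α \/ α = max(0.235, 0.235) = 0.235
((γ -> 1) <-> β) \/ (α \/ α) = max(0.124, 0.235) = 0.235
(~γ \/ β) \/ (((γ -> 1) <-> β) \/ (α \/ α)) = max(0.308, 0.235) = 0.308

0.308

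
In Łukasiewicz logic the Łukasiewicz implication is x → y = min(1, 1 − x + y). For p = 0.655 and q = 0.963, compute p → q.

p → q = min(1, 1 − 0.655 + 0.963) = min(1, 1.308) = 1.000
For comparison, the Gödel implication (1 if x ≤ y else y) would give 1.000.

1.000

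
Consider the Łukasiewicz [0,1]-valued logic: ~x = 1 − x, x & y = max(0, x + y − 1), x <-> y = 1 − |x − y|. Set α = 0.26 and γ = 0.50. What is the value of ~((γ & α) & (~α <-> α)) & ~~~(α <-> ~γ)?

0.24

γ & α = max(0, 0.50 + 0.26 − 1) = max(0, -0.24) = 0.00
~α = 1 − 0.26 = 0.74
~α <-> α = 1 − |0.74 − 0.26| = 1 − 0.48 = 0.52
(γ & α) & (~α <-> α) = max(0, 0.00 + 0.52 − 1) = max(0, -0.48) = 0.00
~((γ & α) & (~α <-> α)) = 1 − 0.00 = 1.00
~γ = 1 − 0.50 = 0.50
α <-> ~γ = 1 − |0.26 − 0.50| = 1 − 0.24 = 0.76
~(α <-> ~γ) = 1 − 0.76 = 0.24
~~(α <-> ~γ) = 1 − 0.24 = 0.76
~~~(α <-> ~γ) = 1 − 0.76 = 0.24
~((γ & α) & (~α <-> α)) & ~~~(α <-> ~γ) = max(0, 1.00 + 0.24 − 1) = max(0, 0.24) = 0.24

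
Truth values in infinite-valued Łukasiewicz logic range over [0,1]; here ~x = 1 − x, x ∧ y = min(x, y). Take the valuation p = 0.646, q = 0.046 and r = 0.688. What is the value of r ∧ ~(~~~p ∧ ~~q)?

~p = 1 − 0.646 = 0.354
~~p = 1 − 0.354 = 0.646
~~~p = 1 − 0.646 = 0.354
~q = 1 − 0.046 = 0.954
~~q = 1 − 0.954 = 0.046
~~~p ∧ ~~q = min(0.354, 0.046) = 0.046
~(~~~p ∧ ~~q) = 1 − 0.046 = 0.954
r ∧ ~(~~~p ∧ ~~q) = min(0.688, 0.954) = 0.688

0.688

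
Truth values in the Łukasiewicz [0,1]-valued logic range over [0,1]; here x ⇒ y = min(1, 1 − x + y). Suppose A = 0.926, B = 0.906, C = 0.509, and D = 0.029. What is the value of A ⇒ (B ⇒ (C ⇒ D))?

C ⇒ D = min(1, 1 − 0.509 + 0.029) = min(1, 0.520) = 0.520
B ⇒ (C ⇒ D) = min(1, 1 − 0.906 + 0.520) = min(1, 0.614) = 0.614
A ⇒ (B ⇒ (C ⇒ D)) = min(1, 1 − 0.926 + 0.614) = min(1, 0.688) = 0.688

0.688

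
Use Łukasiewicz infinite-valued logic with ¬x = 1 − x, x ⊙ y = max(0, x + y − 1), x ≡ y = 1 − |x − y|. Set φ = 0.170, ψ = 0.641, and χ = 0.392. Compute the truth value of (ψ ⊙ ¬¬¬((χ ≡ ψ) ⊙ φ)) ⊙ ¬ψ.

χ ≡ ψ = 1 − |0.392 − 0.641| = 1 − 0.249 = 0.751
(χ ≡ ψ) ⊙ φ = max(0, 0.751 + 0.170 − 1) = max(0, -0.079) = 0.000
¬((χ ≡ ψ) ⊙ φ) = 1 − 0.000 = 1.000
¬¬((χ ≡ ψ) ⊙ φ) = 1 − 1.000 = 0.000
¬¬¬((χ ≡ ψ) ⊙ φ) = 1 − 0.000 = 1.000
ψ ⊙ ¬¬¬((χ ≡ ψ) ⊙ φ) = max(0, 0.641 + 1.000 − 1) = max(0, 0.641) = 0.641
¬ψ = 1 − 0.641 = 0.359
(ψ ⊙ ¬¬¬((χ ≡ ψ) ⊙ φ)) ⊙ ¬ψ = max(0, 0.641 + 0.359 − 1) = max(0, 0.000) = 0.000

0.000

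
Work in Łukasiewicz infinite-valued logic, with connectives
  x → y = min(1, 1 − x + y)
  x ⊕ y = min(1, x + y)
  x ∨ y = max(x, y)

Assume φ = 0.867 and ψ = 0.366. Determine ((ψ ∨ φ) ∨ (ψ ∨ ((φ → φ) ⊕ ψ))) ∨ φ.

ψ ∨ φ = max(0.366, 0.867) = 0.867
φ → φ = min(1, 1 − 0.867 + 0.867) = min(1, 1.000) = 1.000
(φ → φ) ⊕ ψ = min(1, 1.000 + 0.366) = min(1, 1.366) = 1.000
ψ ∨ ((φ → φ) ⊕ ψ) = max(0.366, 1.000) = 1.000
(ψ ∨ φ) ∨ (ψ ∨ ((φ → φ) ⊕ ψ)) = max(0.867, 1.000) = 1.000
((ψ ∨ φ) ∨ (ψ ∨ ((φ → φ) ⊕ ψ))) ∨ φ = max(1.000, 0.867) = 1.000

1.000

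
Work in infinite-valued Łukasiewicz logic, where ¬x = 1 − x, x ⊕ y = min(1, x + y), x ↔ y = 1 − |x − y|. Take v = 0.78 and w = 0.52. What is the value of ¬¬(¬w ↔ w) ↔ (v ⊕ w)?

0.96

¬w = 1 − 0.52 = 0.48
¬w ↔ w = 1 − |0.48 − 0.52| = 1 − 0.04 = 0.96
¬(¬w ↔ w) = 1 − 0.96 = 0.04
¬¬(¬w ↔ w) = 1 − 0.04 = 0.96
v ⊕ w = min(1, 0.78 + 0.52) = min(1, 1.30) = 1.00
¬¬(¬w ↔ w) ↔ (v ⊕ w) = 1 − |0.96 − 1.00| = 1 − 0.04 = 0.96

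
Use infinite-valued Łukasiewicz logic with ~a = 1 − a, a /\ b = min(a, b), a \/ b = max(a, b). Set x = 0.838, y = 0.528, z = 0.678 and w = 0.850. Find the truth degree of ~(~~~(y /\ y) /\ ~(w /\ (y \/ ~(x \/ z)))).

0.528

y /\ y = min(0.528, 0.528) = 0.528
~(y /\ y) = 1 − 0.528 = 0.472
~~(y /\ y) = 1 − 0.472 = 0.528
~~~(y /\ y) = 1 − 0.528 = 0.472
x \/ z = max(0.838, 0.678) = 0.838
~(x \/ z) = 1 − 0.838 = 0.162
y \/ ~(x \/ z) = max(0.528, 0.162) = 0.528
w /\ (y \/ ~(x \/ z)) = min(0.850, 0.528) = 0.528
~(w /\ (y \/ ~(x \/ z))) = 1 − 0.528 = 0.472
~~~(y /\ y) /\ ~(w /\ (y \/ ~(x \/ z))) = min(0.472, 0.472) = 0.472
~(~~~(y /\ y) /\ ~(w /\ (y \/ ~(x \/ z)))) = 1 − 0.472 = 0.528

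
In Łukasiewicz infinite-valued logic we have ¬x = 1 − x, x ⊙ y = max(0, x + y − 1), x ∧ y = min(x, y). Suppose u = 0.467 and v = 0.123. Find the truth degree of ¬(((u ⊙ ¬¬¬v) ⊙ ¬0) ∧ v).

¬v = 1 − 0.123 = 0.877
¬¬v = 1 − 0.877 = 0.123
¬¬¬v = 1 − 0.123 = 0.877
u ⊙ ¬¬¬v = max(0, 0.467 + 0.877 − 1) = max(0, 0.344) = 0.344
¬0 = 1 − 0.000 = 1.000
(u ⊙ ¬¬¬v) ⊙ ¬0 = max(0, 0.344 + 1.000 − 1) = max(0, 0.344) = 0.344
((u ⊙ ¬¬¬v) ⊙ ¬0) ∧ v = min(0.344, 0.123) = 0.123
¬(((u ⊙ ¬¬¬v) ⊙ ¬0) ∧ v) = 1 − 0.123 = 0.877

0.877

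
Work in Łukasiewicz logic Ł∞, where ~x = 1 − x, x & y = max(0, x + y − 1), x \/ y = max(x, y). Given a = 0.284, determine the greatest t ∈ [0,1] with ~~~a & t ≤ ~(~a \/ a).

~a = 1 − 0.284 = 0.716
~~a = 1 − 0.716 = 0.284
~~~a = 1 − 0.284 = 0.716
So the left factor is ~~~a = 0.716.
~a \/ a = max(0.716, 0.284) = 0.716
~(~a \/ a) = 1 − 0.716 = 0.284
So the right-hand bound is ~(~a \/ a) = 0.284.
The residuum of the Łukasiewicz t-norm gives the supremum: min(1, 1 − 0.716 + 0.284).
1 − 0.716 + 0.284 = 0.568, so t = min(1, 0.568) = 0.568.
Check: 0.716 & 0.568 = max(0, 0.284) = 0.284 ≤ 0.284.

0.568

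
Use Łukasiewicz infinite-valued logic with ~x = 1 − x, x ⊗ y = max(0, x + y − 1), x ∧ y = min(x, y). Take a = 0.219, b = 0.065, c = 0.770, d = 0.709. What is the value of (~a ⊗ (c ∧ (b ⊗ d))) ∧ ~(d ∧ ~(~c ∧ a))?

~a = 1 − 0.219 = 0.781
b ⊗ d = max(0, 0.065 + 0.709 − 1) = max(0, -0.226) = 0.000
c ∧ (b ⊗ d) = min(0.770, 0.000) = 0.000
~a ⊗ (c ∧ (b ⊗ d)) = max(0, 0.781 + 0.000 − 1) = max(0, -0.219) = 0.000
~c = 1 − 0.770 = 0.230
~c ∧ a = min(0.230, 0.219) = 0.219
~(~c ∧ a) = 1 − 0.219 = 0.781
d ∧ ~(~c ∧ a) = min(0.709, 0.781) = 0.709
~(d ∧ ~(~c ∧ a)) = 1 − 0.709 = 0.291
(~a ⊗ (c ∧ (b ⊗ d))) ∧ ~(d ∧ ~(~c ∧ a)) = min(0.000, 0.291) = 0.000

0.000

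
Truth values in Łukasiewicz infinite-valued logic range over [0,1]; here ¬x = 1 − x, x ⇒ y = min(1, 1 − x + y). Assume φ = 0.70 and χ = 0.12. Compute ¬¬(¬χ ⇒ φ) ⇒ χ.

¬χ = 1 − 0.12 = 0.88
¬χ ⇒ φ = min(1, 1 − 0.88 + 0.70) = min(1, 0.82) = 0.82
¬(¬χ ⇒ φ) = 1 − 0.82 = 0.18
¬¬(¬χ ⇒ φ) = 1 − 0.18 = 0.82
¬¬(¬χ ⇒ φ) ⇒ χ = min(1, 1 − 0.82 + 0.12) = min(1, 0.30) = 0.30

0.30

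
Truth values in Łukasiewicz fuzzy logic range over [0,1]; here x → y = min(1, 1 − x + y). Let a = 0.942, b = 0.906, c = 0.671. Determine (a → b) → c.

0.707

a → b = min(1, 1 − 0.942 + 0.906) = min(1, 0.964) = 0.964
(a → b) → c = min(1, 1 − 0.964 + 0.671) = min(1, 0.707) = 0.707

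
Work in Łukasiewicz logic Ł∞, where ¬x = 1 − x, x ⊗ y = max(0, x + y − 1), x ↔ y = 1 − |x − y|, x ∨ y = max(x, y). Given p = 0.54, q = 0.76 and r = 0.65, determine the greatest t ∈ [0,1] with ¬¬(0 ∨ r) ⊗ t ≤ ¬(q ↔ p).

0.57

0 ∨ r = max(0.00, 0.65) = 0.65
¬(0 ∨ r) = 1 − 0.65 = 0.35
¬¬(0 ∨ r) = 1 − 0.35 = 0.65
So the left factor is ¬¬(0 ∨ r) = 0.65.
q ↔ p = 1 − |0.76 − 0.54| = 1 − 0.22 = 0.78
¬(q ↔ p) = 1 − 0.78 = 0.22
So the right-hand bound is ¬(q ↔ p) = 0.22.
The residuum of the Łukasiewicz t-norm gives the supremum: min(1, 1 − 0.65 + 0.22).
1 − 0.65 + 0.22 = 0.57, so t = min(1, 0.57) = 0.57.
Check: 0.65 ⊗ 0.57 = max(0, 0.22) = 0.22 ≤ 0.22.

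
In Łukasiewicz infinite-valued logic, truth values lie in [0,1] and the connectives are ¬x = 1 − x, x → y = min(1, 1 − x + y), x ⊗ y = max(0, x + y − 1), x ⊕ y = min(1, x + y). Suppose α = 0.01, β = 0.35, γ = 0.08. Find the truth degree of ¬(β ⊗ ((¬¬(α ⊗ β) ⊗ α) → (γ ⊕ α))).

α ⊗ β = max(0, 0.01 + 0.35 − 1) = max(0, -0.64) = 0.00
¬(α ⊗ β) = 1 − 0.00 = 1.00
¬¬(α ⊗ β) = 1 − 1.00 = 0.00
¬¬(α ⊗ β) ⊗ α = max(0, 0.00 + 0.01 − 1) = max(0, -0.99) = 0.00
γ ⊕ α = min(1, 0.08 + 0.01) = min(1, 0.09) = 0.09
(¬¬(α ⊗ β) ⊗ α) → (γ ⊕ α) = min(1, 1 − 0.00 + 0.09) = min(1, 1.09) = 1.00
β ⊗ ((¬¬(α ⊗ β) ⊗ α) → (γ ⊕ α)) = max(0, 0.35 + 1.00 − 1) = max(0, 0.35) = 0.35
¬(β ⊗ ((¬¬(α ⊗ β) ⊗ α) → (γ ⊕ α))) = 1 − 0.35 = 0.65

0.65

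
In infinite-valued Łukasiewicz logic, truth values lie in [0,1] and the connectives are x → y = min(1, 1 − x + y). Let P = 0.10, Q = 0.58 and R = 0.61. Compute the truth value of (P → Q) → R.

P → Q = min(1, 1 − 0.10 + 0.58) = min(1, 1.48) = 1.00
(P → Q) → R = min(1, 1 − 1.00 + 0.61) = min(1, 0.61) = 0.61

0.61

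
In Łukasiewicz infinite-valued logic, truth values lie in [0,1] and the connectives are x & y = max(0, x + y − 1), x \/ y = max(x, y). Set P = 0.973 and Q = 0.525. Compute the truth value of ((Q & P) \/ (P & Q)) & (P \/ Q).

0.471

Q & P = max(0, 0.525 + 0.973 − 1) = max(0, 0.498) = 0.498
P & Q = max(0, 0.973 + 0.525 − 1) = max(0, 0.498) = 0.498
(Q & P) \/ (P & Q) = max(0.498, 0.498) = 0.498
P \/ Q = max(0.973, 0.525) = 0.973
((Q & P) \/ (P & Q)) & (P \/ Q) = max(0, 0.498 + 0.973 − 1) = max(0, 0.471) = 0.471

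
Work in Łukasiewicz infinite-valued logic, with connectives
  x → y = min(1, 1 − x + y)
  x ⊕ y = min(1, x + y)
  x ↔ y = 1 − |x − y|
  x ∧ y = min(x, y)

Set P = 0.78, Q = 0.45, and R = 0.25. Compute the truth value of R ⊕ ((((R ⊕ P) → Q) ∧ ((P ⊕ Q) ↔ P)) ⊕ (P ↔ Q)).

1.00

R ⊕ P = min(1, 0.25 + 0.78) = min(1, 1.03) = 1.00
(R ⊕ P) → Q = min(1, 1 − 1.00 + 0.45) = min(1, 0.45) = 0.45
P ⊕ Q = min(1, 0.78 + 0.45) = min(1, 1.23) = 1.00
(P ⊕ Q) ↔ P = 1 − |1.00 − 0.78| = 1 − 0.22 = 0.78
((R ⊕ P) → Q) ∧ ((P ⊕ Q) ↔ P) = min(0.45, 0.78) = 0.45
P ↔ Q = 1 − |0.78 − 0.45| = 1 − 0.33 = 0.67
(((R ⊕ P) → Q) ∧ ((P ⊕ Q) ↔ P)) ⊕ (P ↔ Q) = min(1, 0.45 + 0.67) = min(1, 1.12) = 1.00
R ⊕ ((((R ⊕ P) → Q) ∧ ((P ⊕ Q) ↔ P)) ⊕ (P ↔ Q)) = min(1, 0.25 + 1.00) = min(1, 1.25) = 1.00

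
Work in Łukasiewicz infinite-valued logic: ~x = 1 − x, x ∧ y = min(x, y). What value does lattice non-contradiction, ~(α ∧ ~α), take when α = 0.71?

0.71

~α = 1 − 0.71 = 0.29
α ∧ ~α = min(0.71, 0.29) = 0.29
~(α ∧ ~α) = 1 − 0.29 = 0.71
(The value 0.71 < 1 shows this instance is not satisfied; not a Ł∞-tautology — its value is 1 − min(a, 1−a).)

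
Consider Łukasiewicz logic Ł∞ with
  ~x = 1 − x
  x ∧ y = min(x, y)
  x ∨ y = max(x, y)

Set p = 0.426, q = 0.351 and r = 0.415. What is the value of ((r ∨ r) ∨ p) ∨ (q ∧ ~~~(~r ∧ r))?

r ∨ r = max(0.415, 0.415) = 0.415
(r ∨ r) ∨ p = max(0.415, 0.426) = 0.426
~r = 1 − 0.415 = 0.585
~r ∧ r = min(0.585, 0.415) = 0.415
~(~r ∧ r) = 1 − 0.415 = 0.585
~~(~r ∧ r) = 1 − 0.585 = 0.415
~~~(~r ∧ r) = 1 − 0.415 = 0.585
q ∧ ~~~(~r ∧ r) = min(0.351, 0.585) = 0.351
((r ∨ r) ∨ p) ∨ (q ∧ ~~~(~r ∧ r)) = max(0.426, 0.351) = 0.426

0.426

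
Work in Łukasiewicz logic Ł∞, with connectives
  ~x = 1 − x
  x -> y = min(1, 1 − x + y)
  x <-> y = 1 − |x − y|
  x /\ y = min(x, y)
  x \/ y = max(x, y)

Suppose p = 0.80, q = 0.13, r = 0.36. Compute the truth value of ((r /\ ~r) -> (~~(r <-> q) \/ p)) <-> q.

~r = 1 − 0.36 = 0.64
r /\ ~r = min(0.36, 0.64) = 0.36
r <-> q = 1 − |0.36 − 0.13| = 1 − 0.23 = 0.77
~(r <-> q) = 1 − 0.77 = 0.23
~~(r <-> q) = 1 − 0.23 = 0.77
~~(r <-> q) \/ p = max(0.77, 0.80) = 0.80
(r /\ ~r) -> (~~(r <-> q) \/ p) = min(1, 1 − 0.36 + 0.80) = min(1, 1.44) = 1.00
((r /\ ~r) -> (~~(r <-> q) \/ p)) <-> q = 1 − |1.00 − 0.13| = 1 − 0.87 = 0.13

0.13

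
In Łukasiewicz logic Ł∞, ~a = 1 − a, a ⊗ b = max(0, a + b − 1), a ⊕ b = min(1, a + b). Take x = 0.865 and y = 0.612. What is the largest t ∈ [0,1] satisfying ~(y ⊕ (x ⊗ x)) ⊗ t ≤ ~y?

x ⊗ x = max(0, 0.865 + 0.865 − 1) = max(0, 0.730) = 0.730
y ⊕ (x ⊗ x) = min(1, 0.612 + 0.730) = min(1, 1.342) = 1.000
~(y ⊕ (x ⊗ x)) = 1 − 1.000 = 0.000
So the left factor is ~(y ⊕ (x ⊗ x)) = 0.000.
~y = 1 − 0.612 = 0.388
So the right-hand bound is ~y = 0.388.
The residuum of the Łukasiewicz t-norm gives the supremum: min(1, 1 − 0.000 + 0.388).
1 − 0.000 + 0.388 = 1.388, so t = min(1, 1.388) = 1.000.
Check: 0.000 ⊗ 1.000 = max(0, 0.000) = 0.000 ≤ 0.388.

1.000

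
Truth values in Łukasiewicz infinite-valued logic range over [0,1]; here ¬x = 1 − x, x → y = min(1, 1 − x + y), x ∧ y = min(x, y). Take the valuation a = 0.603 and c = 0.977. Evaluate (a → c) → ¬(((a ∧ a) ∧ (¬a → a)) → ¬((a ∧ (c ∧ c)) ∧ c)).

0.206

a → c = min(1, 1 − 0.603 + 0.977) = min(1, 1.374) = 1.000
a ∧ a = min(0.603, 0.603) = 0.603
¬a = 1 − 0.603 = 0.397
¬a → a = min(1, 1 − 0.397 + 0.603) = min(1, 1.206) = 1.000
(a ∧ a) ∧ (¬a → a) = min(0.603, 1.000) = 0.603
c ∧ c = min(0.977, 0.977) = 0.977
a ∧ (c ∧ c) = min(0.603, 0.977) = 0.603
(a ∧ (c ∧ c)) ∧ c = min(0.603, 0.977) = 0.603
¬((a ∧ (c ∧ c)) ∧ c) = 1 − 0.603 = 0.397
((a ∧ a) ∧ (¬a → a)) → ¬((a ∧ (c ∧ c)) ∧ c) = min(1, 1 − 0.603 + 0.397) = min(1, 0.794) = 0.794
¬(((a ∧ a) ∧ (¬a → a)) → ¬((a ∧ (c ∧ c)) ∧ c)) = 1 − 0.794 = 0.206
(a → c) → ¬(((a ∧ a) ∧ (¬a → a)) → ¬((a ∧ (c ∧ c)) ∧ c)) = min(1, 1 − 1.000 + 0.206) = min(1, 0.206) = 0.206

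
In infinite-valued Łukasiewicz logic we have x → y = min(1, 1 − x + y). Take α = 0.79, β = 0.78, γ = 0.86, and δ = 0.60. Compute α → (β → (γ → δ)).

1.00

γ → δ = min(1, 1 − 0.86 + 0.60) = min(1, 0.74) = 0.74
β → (γ → δ) = min(1, 1 − 0.78 + 0.74) = min(1, 0.96) = 0.96
α → (β → (γ → δ)) = min(1, 1 − 0.79 + 0.96) = min(1, 1.17) = 1.00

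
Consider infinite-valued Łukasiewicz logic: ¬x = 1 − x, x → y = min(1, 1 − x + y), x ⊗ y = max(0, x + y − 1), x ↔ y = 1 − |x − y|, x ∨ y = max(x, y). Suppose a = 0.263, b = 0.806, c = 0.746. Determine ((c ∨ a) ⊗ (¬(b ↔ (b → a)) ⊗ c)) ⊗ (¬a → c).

0.000

c ∨ a = max(0.746, 0.263) = 0.746
b → a = min(1, 1 − 0.806 + 0.263) = min(1, 0.457) = 0.457
b ↔ (b → a) = 1 − |0.806 − 0.457| = 1 − 0.349 = 0.651
¬(b ↔ (b → a)) = 1 − 0.651 = 0.349
¬(b ↔ (b → a)) ⊗ c = max(0, 0.349 + 0.746 − 1) = max(0, 0.095) = 0.095
(c ∨ a) ⊗ (¬(b ↔ (b → a)) ⊗ c) = max(0, 0.746 + 0.095 − 1) = max(0, -0.159) = 0.000
¬a = 1 − 0.263 = 0.737
¬a → c = min(1, 1 − 0.737 + 0.746) = min(1, 1.009) = 1.000
((c ∨ a) ⊗ (¬(b ↔ (b → a)) ⊗ c)) ⊗ (¬a → c) = max(0, 0.000 + 1.000 − 1) = max(0, 0.000) = 0.000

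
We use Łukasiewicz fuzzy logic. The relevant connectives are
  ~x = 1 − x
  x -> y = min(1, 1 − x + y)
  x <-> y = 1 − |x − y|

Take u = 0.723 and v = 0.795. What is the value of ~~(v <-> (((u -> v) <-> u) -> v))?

u -> v = min(1, 1 − 0.723 + 0.795) = min(1, 1.072) = 1.000
(u -> v) <-> u = 1 − |1.000 − 0.723| = 1 − 0.277 = 0.723
((u -> v) <-> u) -> v = min(1, 1 − 0.723 + 0.795) = min(1, 1.072) = 1.000
v <-> (((u -> v) <-> u) -> v) = 1 − |0.795 − 1.000| = 1 − 0.205 = 0.795
~(v <-> (((u -> v) <-> u) -> v)) = 1 − 0.795 = 0.205
~~(v <-> (((u -> v) <-> u) -> v)) = 1 − 0.205 = 0.795

0.795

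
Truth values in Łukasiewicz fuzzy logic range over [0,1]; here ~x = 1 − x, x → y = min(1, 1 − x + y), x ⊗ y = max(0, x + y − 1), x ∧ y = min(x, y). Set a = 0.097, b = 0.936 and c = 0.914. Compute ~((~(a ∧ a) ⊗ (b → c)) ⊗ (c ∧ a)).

1.000

a ∧ a = min(0.097, 0.097) = 0.097
~(a ∧ a) = 1 − 0.097 = 0.903
b → c = min(1, 1 − 0.936 + 0.914) = min(1, 0.978) = 0.978
~(a ∧ a) ⊗ (b → c) = max(0, 0.903 + 0.978 − 1) = max(0, 0.881) = 0.881
c ∧ a = min(0.914, 0.097) = 0.097
(~(a ∧ a) ⊗ (b → c)) ⊗ (c ∧ a) = max(0, 0.881 + 0.097 − 1) = max(0, -0.022) = 0.000
~((~(a ∧ a) ⊗ (b → c)) ⊗ (c ∧ a)) = 1 − 0.000 = 1.000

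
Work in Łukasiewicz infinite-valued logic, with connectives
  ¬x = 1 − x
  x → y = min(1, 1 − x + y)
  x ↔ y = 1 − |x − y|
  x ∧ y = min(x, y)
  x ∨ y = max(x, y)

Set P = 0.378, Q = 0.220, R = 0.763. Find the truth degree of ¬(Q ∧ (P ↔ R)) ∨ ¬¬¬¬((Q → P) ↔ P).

0.780

P ↔ R = 1 − |0.378 − 0.763| = 1 − 0.385 = 0.615
Q ∧ (P ↔ R) = min(0.220, 0.615) = 0.220
¬(Q ∧ (P ↔ R)) = 1 − 0.220 = 0.780
Q → P = min(1, 1 − 0.220 + 0.378) = min(1, 1.158) = 1.000
(Q → P) ↔ P = 1 − |1.000 − 0.378| = 1 − 0.622 = 0.378
¬((Q → P) ↔ P) = 1 − 0.378 = 0.622
¬¬((Q → P) ↔ P) = 1 − 0.622 = 0.378
¬¬¬((Q → P) ↔ P) = 1 − 0.378 = 0.622
¬¬¬¬((Q → P) ↔ P) = 1 − 0.622 = 0.378
¬(Q ∧ (P ↔ R)) ∨ ¬¬¬¬((Q → P) ↔ P) = max(0.780, 0.378) = 0.780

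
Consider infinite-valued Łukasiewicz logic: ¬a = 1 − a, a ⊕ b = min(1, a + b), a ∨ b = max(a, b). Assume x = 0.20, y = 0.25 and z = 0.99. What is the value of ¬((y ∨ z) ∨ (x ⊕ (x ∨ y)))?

0.01

y ∨ z = max(0.25, 0.99) = 0.99
x ∨ y = max(0.20, 0.25) = 0.25
x ⊕ (x ∨ y) = min(1, 0.20 + 0.25) = min(1, 0.45) = 0.45
(y ∨ z) ∨ (x ⊕ (x ∨ y)) = max(0.99, 0.45) = 0.99
¬((y ∨ z) ∨ (x ⊕ (x ∨ y))) = 1 − 0.99 = 0.01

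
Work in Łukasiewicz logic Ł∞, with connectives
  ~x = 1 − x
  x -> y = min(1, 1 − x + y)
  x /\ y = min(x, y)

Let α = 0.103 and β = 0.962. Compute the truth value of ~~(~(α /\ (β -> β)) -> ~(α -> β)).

β -> β = min(1, 1 − 0.962 + 0.962) = min(1, 1.000) = 1.000
α /\ (β -> β) = min(0.103, 1.000) = 0.103
~(α /\ (β -> β)) = 1 − 0.103 = 0.897
α -> β = min(1, 1 − 0.103 + 0.962) = min(1, 1.859) = 1.000
~(α -> β) = 1 − 1.000 = 0.000
~(α /\ (β -> β)) -> ~(α -> β) = min(1, 1 − 0.897 + 0.000) = min(1, 0.103) = 0.103
~(~(α /\ (β -> β)) -> ~(α -> β)) = 1 − 0.103 = 0.897
~~(~(α /\ (β -> β)) -> ~(α -> β)) = 1 − 0.897 = 0.103

0.103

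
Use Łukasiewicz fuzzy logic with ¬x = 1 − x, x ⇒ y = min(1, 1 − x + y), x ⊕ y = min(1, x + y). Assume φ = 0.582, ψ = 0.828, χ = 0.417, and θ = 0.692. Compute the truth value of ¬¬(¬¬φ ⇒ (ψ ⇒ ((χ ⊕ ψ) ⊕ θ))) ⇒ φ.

0.582

¬φ = 1 − 0.582 = 0.418
¬¬φ = 1 − 0.418 = 0.582
χ ⊕ ψ = min(1, 0.417 + 0.828) = min(1, 1.245) = 1.000
(χ ⊕ ψ) ⊕ θ = min(1, 1.000 + 0.692) = min(1, 1.692) = 1.000
ψ ⇒ ((χ ⊕ ψ) ⊕ θ) = min(1, 1 − 0.828 + 1.000) = min(1, 1.172) = 1.000
¬¬φ ⇒ (ψ ⇒ ((χ ⊕ ψ) ⊕ θ)) = min(1, 1 − 0.582 + 1.000) = min(1, 1.418) = 1.000
¬(¬¬φ ⇒ (ψ ⇒ ((χ ⊕ ψ) ⊕ θ))) = 1 − 1.000 = 0.000
¬¬(¬¬φ ⇒ (ψ ⇒ ((χ ⊕ ψ) ⊕ θ))) = 1 − 0.000 = 1.000
¬¬(¬¬φ ⇒ (ψ ⇒ ((χ ⊕ ψ) ⊕ θ))) ⇒ φ = min(1, 1 − 1.000 + 0.582) = min(1, 0.582) = 0.582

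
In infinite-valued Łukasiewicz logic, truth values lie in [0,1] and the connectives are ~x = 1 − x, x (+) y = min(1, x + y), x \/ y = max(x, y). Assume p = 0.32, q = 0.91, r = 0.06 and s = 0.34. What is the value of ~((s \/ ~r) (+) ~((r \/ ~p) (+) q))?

~r = 1 − 0.06 = 0.94
s \/ ~r = max(0.34, 0.94) = 0.94
~p = 1 − 0.32 = 0.68
r \/ ~p = max(0.06, 0.68) = 0.68
(r \/ ~p) (+) q = min(1, 0.68 + 0.91) = min(1, 1.59) = 1.00
~((r \/ ~p) (+) q) = 1 − 1.00 = 0.00
(s \/ ~r) (+) ~((r \/ ~p) (+) q) = min(1, 0.94 + 0.00) = min(1, 0.94) = 0.94
~((s \/ ~r) (+) ~((r \/ ~p) (+) q)) = 1 − 0.94 = 0.06

0.06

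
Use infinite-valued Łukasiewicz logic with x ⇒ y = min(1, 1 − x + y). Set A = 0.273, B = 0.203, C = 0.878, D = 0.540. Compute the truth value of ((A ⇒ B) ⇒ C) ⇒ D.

A ⇒ B = min(1, 1 − 0.273 + 0.203) = min(1, 0.930) = 0.930
(A ⇒ B) ⇒ C = min(1, 1 − 0.930 + 0.878) = min(1, 0.948) = 0.948
((A ⇒ B) ⇒ C) ⇒ D = min(1, 1 − 0.948 + 0.540) = min(1, 0.592) = 0.592

0.592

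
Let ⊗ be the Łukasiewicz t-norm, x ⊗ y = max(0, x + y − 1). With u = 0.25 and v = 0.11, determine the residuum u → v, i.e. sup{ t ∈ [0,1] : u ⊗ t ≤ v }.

0.86

The residuum of the Łukasiewicz t-norm gives the supremum: min(1, 1 − 0.25 + 0.11).
1 − 0.25 + 0.11 = 0.86, so t = min(1, 0.86) = 0.86.
Check: 0.25 ⊗ 0.86 = max(0, 0.11) = 0.11 ≤ 0.11.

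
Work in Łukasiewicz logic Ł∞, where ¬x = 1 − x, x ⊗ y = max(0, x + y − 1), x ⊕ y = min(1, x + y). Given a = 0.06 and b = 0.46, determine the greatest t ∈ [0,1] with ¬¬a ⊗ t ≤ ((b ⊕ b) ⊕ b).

1.00

¬a = 1 − 0.06 = 0.94
¬¬a = 1 − 0.94 = 0.06
So the left factor is ¬¬a = 0.06.
b ⊕ b = min(1, 0.46 + 0.46) = min(1, 0.92) = 0.92
(b ⊕ b) ⊕ b = min(1, 0.92 + 0.46) = min(1, 1.38) = 1.00
So the right-hand bound is (b ⊕ b) ⊕ b = 1.00.
The residuum of the Łukasiewicz t-norm gives the supremum: min(1, 1 − 0.06 + 1.00).
1 − 0.06 + 1.00 = 1.94, so t = min(1, 1.94) = 1.00.
Check: 0.06 ⊗ 1.00 = max(0, 0.06) = 0.06 ≤ 1.00.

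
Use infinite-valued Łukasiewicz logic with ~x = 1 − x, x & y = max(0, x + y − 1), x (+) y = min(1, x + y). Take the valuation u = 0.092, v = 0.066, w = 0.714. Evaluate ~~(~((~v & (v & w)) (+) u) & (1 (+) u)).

0.908

~v = 1 − 0.066 = 0.934
v & w = max(0, 0.066 + 0.714 − 1) = max(0, -0.220) = 0.000
~v & (v & w) = max(0, 0.934 + 0.000 − 1) = max(0, -0.066) = 0.000
(~v & (v & w)) (+) u = min(1, 0.000 + 0.092) = min(1, 0.092) = 0.092
~((~v & (v & w)) (+) u) = 1 − 0.092 = 0.908
1 (+) u = min(1, 1.000 + 0.092) = min(1, 1.092) = 1.000
~((~v & (v & w)) (+) u) & (1 (+) u) = max(0, 0.908 + 1.000 − 1) = max(0, 0.908) = 0.908
~(~((~v & (v & w)) (+) u) & (1 (+) u)) = 1 − 0.908 = 0.092
~~(~((~v & (v & w)) (+) u) & (1 (+) u)) = 1 − 0.092 = 0.908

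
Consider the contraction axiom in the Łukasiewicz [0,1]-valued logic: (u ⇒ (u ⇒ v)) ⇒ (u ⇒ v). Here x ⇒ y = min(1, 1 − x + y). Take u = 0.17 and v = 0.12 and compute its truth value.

0.95

u ⇒ v = min(1, 1 − 0.17 + 0.12) = min(1, 0.95) = 0.95
u ⇒ (u ⇒ v) = min(1, 1 − 0.17 + 0.95) = min(1, 1.78) = 1.00
(u ⇒ (u ⇒ v)) ⇒ (u ⇒ v) = min(1, 1 − 1.00 + 0.95) = min(1, 0.95) = 0.95
(The value 0.95 < 1 shows this instance is not satisfied; fails in Ł∞ (the t-norm is not idempotent).)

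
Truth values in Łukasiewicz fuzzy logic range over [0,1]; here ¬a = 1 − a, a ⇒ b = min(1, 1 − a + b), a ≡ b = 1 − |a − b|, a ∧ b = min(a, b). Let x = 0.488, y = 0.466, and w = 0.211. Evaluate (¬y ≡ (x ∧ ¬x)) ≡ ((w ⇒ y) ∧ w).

0.257

¬y = 1 − 0.466 = 0.534
¬x = 1 − 0.488 = 0.512
x ∧ ¬x = min(0.488, 0.512) = 0.488
¬y ≡ (x ∧ ¬x) = 1 − |0.534 − 0.488| = 1 − 0.046 = 0.954
w ⇒ y = min(1, 1 − 0.211 + 0.466) = min(1, 1.255) = 1.000
(w ⇒ y) ∧ w = min(1.000, 0.211) = 0.211
(¬y ≡ (x ∧ ¬x)) ≡ ((w ⇒ y) ∧ w) = 1 − |0.954 − 0.211| = 1 − 0.743 = 0.257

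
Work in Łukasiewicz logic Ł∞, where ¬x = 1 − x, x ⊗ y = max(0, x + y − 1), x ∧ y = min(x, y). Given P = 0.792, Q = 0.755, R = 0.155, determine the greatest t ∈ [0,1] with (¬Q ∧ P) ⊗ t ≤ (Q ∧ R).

0.910

¬Q = 1 − 0.755 = 0.245
¬Q ∧ P = min(0.245, 0.792) = 0.245
So the left factor is ¬Q ∧ P = 0.245.
Q ∧ R = min(0.755, 0.155) = 0.155
So the right-hand bound is Q ∧ R = 0.155.
The residuum of the Łukasiewicz t-norm gives the supremum: min(1, 1 − 0.245 + 0.155).
1 − 0.245 + 0.155 = 0.910, so t = min(1, 0.910) = 0.910.
Check: 0.245 ⊗ 0.910 = max(0, 0.155) = 0.155 ≤ 0.155.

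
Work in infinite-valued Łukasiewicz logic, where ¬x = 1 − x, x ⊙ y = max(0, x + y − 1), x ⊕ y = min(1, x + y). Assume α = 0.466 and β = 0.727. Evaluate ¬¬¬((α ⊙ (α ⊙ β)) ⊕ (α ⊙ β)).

0.807

α ⊙ β = max(0, 0.466 + 0.727 − 1) = max(0, 0.193) = 0.193
α ⊙ (α ⊙ β) = max(0, 0.466 + 0.193 − 1) = max(0, -0.341) = 0.000
(α ⊙ (α ⊙ β)) ⊕ (α ⊙ β) = min(1, 0.000 + 0.193) = min(1, 0.193) = 0.193
¬((α ⊙ (α ⊙ β)) ⊕ (α ⊙ β)) = 1 − 0.193 = 0.807
¬¬((α ⊙ (α ⊙ β)) ⊕ (α ⊙ β)) = 1 − 0.807 = 0.193
¬¬¬((α ⊙ (α ⊙ β)) ⊕ (α ⊙ β)) = 1 − 0.193 = 0.807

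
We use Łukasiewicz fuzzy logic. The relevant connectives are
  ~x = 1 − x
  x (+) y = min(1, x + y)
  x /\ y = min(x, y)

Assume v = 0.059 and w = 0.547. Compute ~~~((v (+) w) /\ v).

v (+) w = min(1, 0.059 + 0.547) = min(1, 0.606) = 0.606
(v (+) w) /\ v = min(0.606, 0.059) = 0.059
~((v (+) w) /\ v) = 1 − 0.059 = 0.941
~~((v (+) w) /\ v) = 1 − 0.941 = 0.059
~~~((v (+) w) /\ v) = 1 − 0.059 = 0.941

0.941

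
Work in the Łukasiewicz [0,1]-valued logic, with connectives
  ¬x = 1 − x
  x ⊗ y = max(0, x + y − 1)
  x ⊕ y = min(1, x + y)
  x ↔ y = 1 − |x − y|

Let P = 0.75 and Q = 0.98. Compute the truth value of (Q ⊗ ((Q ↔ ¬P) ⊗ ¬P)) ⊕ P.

0.75

¬P = 1 − 0.75 = 0.25
Q ↔ ¬P = 1 − |0.98 − 0.25| = 1 − 0.73 = 0.27
(Q ↔ ¬P) ⊗ ¬P = max(0, 0.27 + 0.25 − 1) = max(0, -0.48) = 0.00
Q ⊗ ((Q ↔ ¬P) ⊗ ¬P) = max(0, 0.98 + 0.00 − 1) = max(0, -0.02) = 0.00
(Q ⊗ ((Q ↔ ¬P) ⊗ ¬P)) ⊕ P = min(1, 0.00 + 0.75) = min(1, 0.75) = 0.75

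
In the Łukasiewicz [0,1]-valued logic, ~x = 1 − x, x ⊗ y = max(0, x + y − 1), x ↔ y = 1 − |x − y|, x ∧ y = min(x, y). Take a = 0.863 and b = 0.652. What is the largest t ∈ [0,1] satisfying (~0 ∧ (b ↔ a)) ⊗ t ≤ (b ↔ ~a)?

0.696

~0 = 1 − 0.000 = 1.000
b ↔ a = 1 − |0.652 − 0.863| = 1 − 0.211 = 0.789
~0 ∧ (b ↔ a) = min(1.000, 0.789) = 0.789
So the left factor is ~0 ∧ (b ↔ a) = 0.789.
~a = 1 − 0.863 = 0.137
b ↔ ~a = 1 − |0.652 − 0.137| = 1 − 0.515 = 0.485
So the right-hand bound is b ↔ ~a = 0.485.
The residuum of the Łukasiewicz t-norm gives the supremum: min(1, 1 − 0.789 + 0.485).
1 − 0.789 + 0.485 = 0.696, so t = min(1, 0.696) = 0.696.
Check: 0.789 ⊗ 0.696 = max(0, 0.485) = 0.485 ≤ 0.485.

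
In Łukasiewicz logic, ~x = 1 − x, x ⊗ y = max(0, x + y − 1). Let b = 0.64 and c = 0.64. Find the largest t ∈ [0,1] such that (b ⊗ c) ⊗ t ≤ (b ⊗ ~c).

0.72

b ⊗ c = max(0, 0.64 + 0.64 − 1) = max(0, 0.28) = 0.28
So the left factor is b ⊗ c = 0.28.
~c = 1 − 0.64 = 0.36
b ⊗ ~c = max(0, 0.64 + 0.36 − 1) = max(0, 0.00) = 0.00
So the right-hand bound is b ⊗ ~c = 0.00.
The residuum of the Łukasiewicz t-norm gives the supremum: min(1, 1 − 0.28 + 0.00).
1 − 0.28 + 0.00 = 0.72, so t = min(1, 0.72) = 0.72.
Check: 0.28 ⊗ 0.72 = max(0, 0.00) = 0.00 ≤ 0.00.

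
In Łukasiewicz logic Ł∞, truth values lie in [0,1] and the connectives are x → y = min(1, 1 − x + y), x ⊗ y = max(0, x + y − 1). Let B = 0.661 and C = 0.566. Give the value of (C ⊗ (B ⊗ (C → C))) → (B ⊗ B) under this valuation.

C → C = min(1, 1 − 0.566 + 0.566) = min(1, 1.000) = 1.000
B ⊗ (C → C) = max(0, 0.661 + 1.000 − 1) = max(0, 0.661) = 0.661
C ⊗ (B ⊗ (C → C)) = max(0, 0.566 + 0.661 − 1) = max(0, 0.227) = 0.227
B ⊗ B = max(0, 0.661 + 0.661 − 1) = max(0, 0.322) = 0.322
(C ⊗ (B ⊗ (C → C))) → (B ⊗ B) = min(1, 1 − 0.227 + 0.322) = min(1, 1.095) = 1.000

1.000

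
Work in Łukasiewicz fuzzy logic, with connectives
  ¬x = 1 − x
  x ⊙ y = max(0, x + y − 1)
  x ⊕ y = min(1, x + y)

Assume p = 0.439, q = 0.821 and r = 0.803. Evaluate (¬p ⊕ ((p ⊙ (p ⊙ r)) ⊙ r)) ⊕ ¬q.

0.740

¬p = 1 − 0.439 = 0.561
p ⊙ r = max(0, 0.439 + 0.803 − 1) = max(0, 0.242) = 0.242
p ⊙ (p ⊙ r) = max(0, 0.439 + 0.242 − 1) = max(0, -0.319) = 0.000
(p ⊙ (p ⊙ r)) ⊙ r = max(0, 0.000 + 0.803 − 1) = max(0, -0.197) = 0.000
¬p ⊕ ((p ⊙ (p ⊙ r)) ⊙ r) = min(1, 0.561 + 0.000) = min(1, 0.561) = 0.561
¬q = 1 − 0.821 = 0.179
(¬p ⊕ ((p ⊙ (p ⊙ r)) ⊙ r)) ⊕ ¬q = min(1, 0.561 + 0.179) = min(1, 0.740) = 0.740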